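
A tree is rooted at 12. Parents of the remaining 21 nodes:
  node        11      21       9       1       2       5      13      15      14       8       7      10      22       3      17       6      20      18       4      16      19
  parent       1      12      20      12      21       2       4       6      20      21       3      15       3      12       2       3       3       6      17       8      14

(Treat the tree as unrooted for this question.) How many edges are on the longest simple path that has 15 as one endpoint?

Distances from 15 peak at 8, attained at 13.
15-6-3-12-21-2-17-4-13

8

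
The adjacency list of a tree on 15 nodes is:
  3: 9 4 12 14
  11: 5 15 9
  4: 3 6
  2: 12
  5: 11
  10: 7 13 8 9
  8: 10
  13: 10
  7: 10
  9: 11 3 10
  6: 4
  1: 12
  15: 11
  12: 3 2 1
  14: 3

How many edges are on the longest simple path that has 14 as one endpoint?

4

Distances from 14 peak at 4, attained at 8 (15, 5, 7, 13 also at distance 4).
14-3-9-10-8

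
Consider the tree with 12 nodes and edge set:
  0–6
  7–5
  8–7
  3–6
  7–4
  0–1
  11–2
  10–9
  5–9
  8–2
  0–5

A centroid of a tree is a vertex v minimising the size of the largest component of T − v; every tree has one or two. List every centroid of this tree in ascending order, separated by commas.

5

Delete 5: the remaining components have sizes 5, 4, 2. Max 5 ≤ 6, so 5 is a centroid.
No neighbour of 5 does as well, so 5 is the unique centroid.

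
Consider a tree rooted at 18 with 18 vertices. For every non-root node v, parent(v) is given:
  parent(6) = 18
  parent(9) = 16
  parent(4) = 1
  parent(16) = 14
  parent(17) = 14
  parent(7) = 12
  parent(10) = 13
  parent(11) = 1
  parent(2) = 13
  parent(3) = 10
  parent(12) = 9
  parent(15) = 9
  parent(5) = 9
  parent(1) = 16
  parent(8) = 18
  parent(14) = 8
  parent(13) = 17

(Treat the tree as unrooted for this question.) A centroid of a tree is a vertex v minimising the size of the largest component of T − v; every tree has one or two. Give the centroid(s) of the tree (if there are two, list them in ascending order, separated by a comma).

14, 16

Delete 16: the remaining components have sizes 9, 5, 3. Max 9 ≤ 9, so 16 is a centroid.
14 is adjacent to 16 and is also a centroid (the largest component after removing it is likewise 9).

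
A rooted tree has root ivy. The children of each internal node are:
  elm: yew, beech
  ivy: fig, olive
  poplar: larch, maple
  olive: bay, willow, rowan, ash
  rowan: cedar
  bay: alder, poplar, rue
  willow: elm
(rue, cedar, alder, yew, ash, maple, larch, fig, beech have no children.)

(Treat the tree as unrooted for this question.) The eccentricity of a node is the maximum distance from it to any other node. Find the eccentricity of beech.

A farthest node from beech is larch (maple also at distance 6).
The path beech–elm–willow–olive–bay–poplar–larch has 6 edges.

6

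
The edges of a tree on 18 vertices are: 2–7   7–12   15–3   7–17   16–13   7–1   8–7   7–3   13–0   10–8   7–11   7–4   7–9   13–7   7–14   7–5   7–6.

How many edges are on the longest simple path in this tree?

A longest path is 10-8-7-13-0, with 4 edges.

4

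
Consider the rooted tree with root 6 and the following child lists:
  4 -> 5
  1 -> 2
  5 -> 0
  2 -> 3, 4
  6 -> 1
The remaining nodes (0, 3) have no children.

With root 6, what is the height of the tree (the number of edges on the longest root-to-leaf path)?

A deepest node is 0, reached by 6-1-2-4-5-0.
That path has 5 edges, so the height is 5.

5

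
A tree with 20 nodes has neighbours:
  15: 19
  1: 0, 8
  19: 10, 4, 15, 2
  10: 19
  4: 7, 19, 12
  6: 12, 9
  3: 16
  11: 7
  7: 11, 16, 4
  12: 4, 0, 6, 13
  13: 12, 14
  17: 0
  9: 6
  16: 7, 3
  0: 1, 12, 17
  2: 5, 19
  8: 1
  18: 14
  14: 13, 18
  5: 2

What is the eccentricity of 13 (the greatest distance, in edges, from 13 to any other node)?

A farthest node from 13 is 5 (3 also at distance 5).
The path 13-12-4-19-2-5 has 5 edges.

5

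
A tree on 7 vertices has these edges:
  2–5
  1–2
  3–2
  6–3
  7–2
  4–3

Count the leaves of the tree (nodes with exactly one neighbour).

5

Degree-1 nodes: 1, 4, 5, 6, 7 — 5 of them.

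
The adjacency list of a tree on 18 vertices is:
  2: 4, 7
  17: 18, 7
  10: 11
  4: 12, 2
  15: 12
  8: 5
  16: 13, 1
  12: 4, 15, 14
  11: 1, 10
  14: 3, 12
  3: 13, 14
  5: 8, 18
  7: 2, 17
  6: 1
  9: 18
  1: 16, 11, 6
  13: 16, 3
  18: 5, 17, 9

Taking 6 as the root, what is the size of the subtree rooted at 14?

11

14's subtree: {14, 12, 15, 4, 2, 7, 17, 18, 5, 9, 8}, size 11.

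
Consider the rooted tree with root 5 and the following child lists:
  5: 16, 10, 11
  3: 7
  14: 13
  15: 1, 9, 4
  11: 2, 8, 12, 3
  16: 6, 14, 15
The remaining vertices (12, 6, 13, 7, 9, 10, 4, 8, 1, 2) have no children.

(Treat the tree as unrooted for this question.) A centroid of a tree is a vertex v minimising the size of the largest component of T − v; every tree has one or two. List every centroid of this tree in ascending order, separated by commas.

Removing 5 splits the tree into components of sizes 8, 6, 1; the largest is 8 ≤ ⌊16/2⌋ = 8.
Its neighbour 16 also leaves a largest component of size 8, so both are centroids.

5, 16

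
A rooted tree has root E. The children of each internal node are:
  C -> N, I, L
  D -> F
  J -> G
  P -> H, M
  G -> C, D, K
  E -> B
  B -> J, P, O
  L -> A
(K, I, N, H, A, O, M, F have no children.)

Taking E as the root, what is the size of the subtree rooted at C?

5

The subtree rooted at C contains: C, L, N, I, A — 5 nodes.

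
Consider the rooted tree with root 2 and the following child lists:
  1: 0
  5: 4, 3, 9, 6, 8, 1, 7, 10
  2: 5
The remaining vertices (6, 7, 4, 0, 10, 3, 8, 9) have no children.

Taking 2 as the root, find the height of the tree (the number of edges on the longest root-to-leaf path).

3

0 sits deepest: 2 → 5 → 1 → 0 — 3 edges from the root.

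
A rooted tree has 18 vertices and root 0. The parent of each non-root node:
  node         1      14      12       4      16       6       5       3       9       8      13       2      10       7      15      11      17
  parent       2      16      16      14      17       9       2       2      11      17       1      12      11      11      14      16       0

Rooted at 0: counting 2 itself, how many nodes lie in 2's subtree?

Descendants of 2 (including itself): 2, 5, 3, 1, 13. That's 5.

5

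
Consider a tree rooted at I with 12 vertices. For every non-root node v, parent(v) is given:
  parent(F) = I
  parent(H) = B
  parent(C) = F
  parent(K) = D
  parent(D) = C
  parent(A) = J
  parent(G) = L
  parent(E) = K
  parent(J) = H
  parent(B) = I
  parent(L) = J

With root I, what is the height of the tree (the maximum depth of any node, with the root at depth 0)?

5

The longest root-to-leaf path is I-B-H-J-L-G (5 edges).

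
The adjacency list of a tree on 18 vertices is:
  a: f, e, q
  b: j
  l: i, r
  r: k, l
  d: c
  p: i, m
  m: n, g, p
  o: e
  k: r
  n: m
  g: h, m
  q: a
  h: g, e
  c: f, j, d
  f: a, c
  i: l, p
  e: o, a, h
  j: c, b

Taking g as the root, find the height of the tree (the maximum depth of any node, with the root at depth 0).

7

A deepest node is b, reached by g–h–e–a–f–c–j–b.
That path has 7 edges, so the height is 7.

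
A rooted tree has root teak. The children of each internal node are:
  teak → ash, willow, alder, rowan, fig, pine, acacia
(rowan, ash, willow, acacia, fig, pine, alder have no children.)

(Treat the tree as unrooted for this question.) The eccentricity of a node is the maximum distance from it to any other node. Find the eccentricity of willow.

2

A farthest node from willow is acacia (pine, alder, ash, rowan, fig also at distance 2).
The path willow-teak-acacia has 2 edges.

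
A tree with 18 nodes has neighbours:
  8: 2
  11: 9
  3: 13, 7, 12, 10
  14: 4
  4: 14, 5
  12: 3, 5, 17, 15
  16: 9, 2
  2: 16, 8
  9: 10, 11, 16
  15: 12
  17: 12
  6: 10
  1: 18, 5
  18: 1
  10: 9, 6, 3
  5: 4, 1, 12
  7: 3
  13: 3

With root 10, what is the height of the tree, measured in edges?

5

A deepest node is 14, reached by 10–3–12–5–4–14.
That path has 5 edges, so the height is 5.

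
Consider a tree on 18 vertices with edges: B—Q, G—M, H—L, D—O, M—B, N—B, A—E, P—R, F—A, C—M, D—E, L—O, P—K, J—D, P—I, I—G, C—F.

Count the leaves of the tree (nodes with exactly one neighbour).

6

Exactly 6 nodes have a single neighbour: H, J, K, N, Q, R.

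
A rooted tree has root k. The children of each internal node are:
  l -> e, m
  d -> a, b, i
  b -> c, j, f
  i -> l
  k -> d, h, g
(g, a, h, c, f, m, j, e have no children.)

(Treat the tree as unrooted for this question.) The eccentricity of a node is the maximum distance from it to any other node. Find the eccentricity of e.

Distances from e peak at 5, attained at g (h, c, j, f also at distance 5).
e–l–i–d–k–g

5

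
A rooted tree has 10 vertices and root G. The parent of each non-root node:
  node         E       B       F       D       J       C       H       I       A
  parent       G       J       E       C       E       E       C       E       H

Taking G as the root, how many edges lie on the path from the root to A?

4

G–E–C–H–A — 4 edges.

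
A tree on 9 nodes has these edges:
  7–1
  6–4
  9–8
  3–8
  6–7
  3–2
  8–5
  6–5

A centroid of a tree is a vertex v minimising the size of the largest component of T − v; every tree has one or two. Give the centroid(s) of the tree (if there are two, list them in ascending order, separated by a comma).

5

If 5 is removed the pieces have sizes 4, 4, all ≤ ⌊9/2⌋ = 4.
Every other node leaves some component of size > 4, so the centroid is unique.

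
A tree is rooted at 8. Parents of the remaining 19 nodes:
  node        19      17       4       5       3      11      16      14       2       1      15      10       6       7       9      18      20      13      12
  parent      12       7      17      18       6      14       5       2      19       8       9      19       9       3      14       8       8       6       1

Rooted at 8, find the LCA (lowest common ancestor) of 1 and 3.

1

1's ancestor chain is 1, 8 and 3's is 3, 6, 9, 14, 2, 19, 12, 1, 8; they first meet at 1.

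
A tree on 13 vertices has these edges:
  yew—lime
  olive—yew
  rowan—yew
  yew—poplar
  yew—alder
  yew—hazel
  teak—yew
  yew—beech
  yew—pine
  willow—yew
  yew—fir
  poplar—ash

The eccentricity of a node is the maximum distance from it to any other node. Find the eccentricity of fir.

3

Distances from fir peak at 3, attained at ash.
fir-yew-poplar-ash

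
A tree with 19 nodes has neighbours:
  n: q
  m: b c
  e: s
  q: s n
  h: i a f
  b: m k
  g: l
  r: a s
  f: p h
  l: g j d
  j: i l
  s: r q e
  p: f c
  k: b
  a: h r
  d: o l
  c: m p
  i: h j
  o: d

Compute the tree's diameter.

BFS from k reaches o last, at distance 11; BFS from o confirms no node is farther.
Path: k - b - m - c - p - f - h - i - j - l - d - o.

11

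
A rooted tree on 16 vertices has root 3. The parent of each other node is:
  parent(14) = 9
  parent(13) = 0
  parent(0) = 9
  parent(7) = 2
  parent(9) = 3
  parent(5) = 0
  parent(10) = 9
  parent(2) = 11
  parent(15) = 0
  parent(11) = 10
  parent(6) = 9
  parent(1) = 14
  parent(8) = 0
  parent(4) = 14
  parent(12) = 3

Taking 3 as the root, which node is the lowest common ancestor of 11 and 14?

9

11's ancestor chain is 11, 10, 9, 3 and 14's is 14, 9, 3; they first meet at 9.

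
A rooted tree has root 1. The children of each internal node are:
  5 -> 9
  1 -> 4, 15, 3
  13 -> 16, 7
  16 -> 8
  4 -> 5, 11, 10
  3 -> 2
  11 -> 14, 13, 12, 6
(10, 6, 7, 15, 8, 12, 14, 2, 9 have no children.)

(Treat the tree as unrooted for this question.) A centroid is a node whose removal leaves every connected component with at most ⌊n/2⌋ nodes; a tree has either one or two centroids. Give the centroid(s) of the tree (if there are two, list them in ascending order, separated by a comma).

If 11 is removed the pieces have sizes 8, 4, 1, 1, 1, all ≤ ⌊16/2⌋ = 8.
Its neighbour 4 also leaves a largest component of size 8, so both are centroids.

4, 11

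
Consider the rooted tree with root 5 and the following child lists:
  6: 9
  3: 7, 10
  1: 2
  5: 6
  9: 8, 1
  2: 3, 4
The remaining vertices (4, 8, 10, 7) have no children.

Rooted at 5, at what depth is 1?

3

Climbing from 1 to the root: 1–9–6–5. That's 3 steps.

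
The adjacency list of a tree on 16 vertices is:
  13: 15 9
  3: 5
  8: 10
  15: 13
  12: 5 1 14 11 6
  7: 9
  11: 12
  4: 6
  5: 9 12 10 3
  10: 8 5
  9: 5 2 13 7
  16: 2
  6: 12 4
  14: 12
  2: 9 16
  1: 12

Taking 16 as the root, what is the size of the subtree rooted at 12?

Descendants of 12 (including itself): 12, 11, 14, 6, 1, 4. That's 6.

6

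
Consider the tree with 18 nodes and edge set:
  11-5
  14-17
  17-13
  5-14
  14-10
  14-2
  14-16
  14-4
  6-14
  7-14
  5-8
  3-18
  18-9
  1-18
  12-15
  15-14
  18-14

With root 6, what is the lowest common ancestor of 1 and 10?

14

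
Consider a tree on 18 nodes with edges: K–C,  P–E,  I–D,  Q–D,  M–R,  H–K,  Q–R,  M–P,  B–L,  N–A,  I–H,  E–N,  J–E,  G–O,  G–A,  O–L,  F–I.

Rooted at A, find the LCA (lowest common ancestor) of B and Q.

Path B→root: B L O G A; path Q→root: Q R M P E N A.
First common node: A.

A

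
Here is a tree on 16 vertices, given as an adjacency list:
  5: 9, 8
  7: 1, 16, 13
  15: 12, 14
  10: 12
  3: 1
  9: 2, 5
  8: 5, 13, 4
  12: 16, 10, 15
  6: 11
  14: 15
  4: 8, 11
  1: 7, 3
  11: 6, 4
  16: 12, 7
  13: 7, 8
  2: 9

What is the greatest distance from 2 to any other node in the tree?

The node farthest from 2 is 14, via 2–9–5–8–13–7–16–12–15–14 — 9 edges.

9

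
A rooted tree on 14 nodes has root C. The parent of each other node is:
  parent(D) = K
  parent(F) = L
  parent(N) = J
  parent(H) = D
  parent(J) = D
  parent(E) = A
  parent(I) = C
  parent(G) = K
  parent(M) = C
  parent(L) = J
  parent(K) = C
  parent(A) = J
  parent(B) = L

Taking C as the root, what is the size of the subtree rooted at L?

3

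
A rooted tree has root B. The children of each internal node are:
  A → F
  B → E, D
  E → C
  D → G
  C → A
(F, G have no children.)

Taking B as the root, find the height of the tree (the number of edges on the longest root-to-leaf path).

F sits deepest: B → E → C → A → F — 4 edges from the root.

4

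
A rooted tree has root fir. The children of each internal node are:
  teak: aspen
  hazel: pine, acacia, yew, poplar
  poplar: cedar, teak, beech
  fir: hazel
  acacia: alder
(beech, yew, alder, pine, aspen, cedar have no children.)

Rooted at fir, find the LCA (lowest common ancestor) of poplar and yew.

poplar's ancestor chain is poplar, hazel, fir and yew's is yew, hazel, fir; they first meet at hazel.

hazel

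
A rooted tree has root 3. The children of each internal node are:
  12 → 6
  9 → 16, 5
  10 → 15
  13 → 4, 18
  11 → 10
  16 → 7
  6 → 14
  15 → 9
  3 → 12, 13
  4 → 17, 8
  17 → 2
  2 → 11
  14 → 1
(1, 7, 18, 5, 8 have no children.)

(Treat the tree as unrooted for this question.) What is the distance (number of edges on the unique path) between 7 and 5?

3

The path is 7 – 16 – 9 – 5, which has 3 edges.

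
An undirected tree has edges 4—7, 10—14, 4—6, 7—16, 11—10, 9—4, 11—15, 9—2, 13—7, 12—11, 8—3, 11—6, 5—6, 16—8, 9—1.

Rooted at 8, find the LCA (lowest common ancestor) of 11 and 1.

Path 11→root: 11 6 4 7 16 8; path 1→root: 1 9 4 7 16 8.
First common node: 4.

4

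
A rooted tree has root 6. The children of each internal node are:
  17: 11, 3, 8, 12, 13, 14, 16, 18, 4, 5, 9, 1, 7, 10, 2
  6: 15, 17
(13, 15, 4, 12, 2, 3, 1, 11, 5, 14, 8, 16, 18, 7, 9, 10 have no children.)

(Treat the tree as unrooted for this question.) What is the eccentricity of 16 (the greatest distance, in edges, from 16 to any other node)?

Distances from 16 peak at 3, attained at 15.
16–17–6–15

3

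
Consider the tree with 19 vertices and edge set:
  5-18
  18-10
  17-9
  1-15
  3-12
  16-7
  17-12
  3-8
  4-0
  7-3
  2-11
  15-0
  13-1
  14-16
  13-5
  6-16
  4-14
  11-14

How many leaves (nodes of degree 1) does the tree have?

5

The leaves are 2, 6, 8, 9, 10.
That is 5 leaves.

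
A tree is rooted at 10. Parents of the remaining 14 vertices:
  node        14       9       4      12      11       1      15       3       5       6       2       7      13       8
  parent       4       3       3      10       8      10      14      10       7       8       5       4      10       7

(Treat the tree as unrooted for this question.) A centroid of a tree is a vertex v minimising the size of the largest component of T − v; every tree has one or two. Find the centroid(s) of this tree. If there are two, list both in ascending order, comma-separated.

Removing 4 splits the tree into components of sizes 6, 6, 2; the largest is 6 ≤ ⌊15/2⌋ = 7.
No neighbour of 4 does as well, so 4 is the unique centroid.

4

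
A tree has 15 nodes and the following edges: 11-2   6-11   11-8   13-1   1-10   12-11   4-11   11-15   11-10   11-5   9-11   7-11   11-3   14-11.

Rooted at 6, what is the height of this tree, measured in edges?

4

The longest root-to-leaf path is 6–11–10–1–13 (4 edges).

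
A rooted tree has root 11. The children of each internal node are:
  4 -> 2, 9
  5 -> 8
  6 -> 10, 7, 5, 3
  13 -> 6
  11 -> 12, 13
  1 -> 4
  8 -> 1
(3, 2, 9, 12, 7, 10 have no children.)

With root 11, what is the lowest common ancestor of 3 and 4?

3's ancestor chain is 3, 6, 13, 11 and 4's is 4, 1, 8, 5, 6, 13, 11; they first meet at 6.

6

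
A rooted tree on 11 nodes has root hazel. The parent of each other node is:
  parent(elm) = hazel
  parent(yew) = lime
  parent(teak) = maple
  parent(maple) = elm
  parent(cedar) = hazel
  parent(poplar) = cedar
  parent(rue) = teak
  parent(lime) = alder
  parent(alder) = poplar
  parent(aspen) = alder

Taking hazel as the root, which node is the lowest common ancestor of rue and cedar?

hazel

Ancestors of rue (toward the root): rue, teak, maple, elm, hazel.
Ancestors of cedar: cedar, hazel.
The deepest node appearing in both lists is hazel.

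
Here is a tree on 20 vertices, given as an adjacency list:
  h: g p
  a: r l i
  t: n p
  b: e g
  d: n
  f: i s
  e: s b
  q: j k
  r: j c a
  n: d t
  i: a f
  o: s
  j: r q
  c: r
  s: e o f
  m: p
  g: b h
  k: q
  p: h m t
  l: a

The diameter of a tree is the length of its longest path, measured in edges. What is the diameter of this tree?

A longest path is k-q-j-r-a-i-f-s-e-b-g-h-p-t-n-d, with 15 edges.

15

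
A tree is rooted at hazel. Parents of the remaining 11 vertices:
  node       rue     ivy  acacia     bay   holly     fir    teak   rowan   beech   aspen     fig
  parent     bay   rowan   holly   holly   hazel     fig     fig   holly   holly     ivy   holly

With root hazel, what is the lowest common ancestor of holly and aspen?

Ancestors of holly (toward the root): holly, hazel.
Ancestors of aspen: aspen, ivy, rowan, holly, hazel.
The deepest node appearing in both lists is holly.

holly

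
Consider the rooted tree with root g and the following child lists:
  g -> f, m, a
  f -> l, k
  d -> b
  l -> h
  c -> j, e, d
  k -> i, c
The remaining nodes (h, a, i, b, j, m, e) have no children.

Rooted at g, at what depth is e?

4

g – f – k – c – e — 4 edges.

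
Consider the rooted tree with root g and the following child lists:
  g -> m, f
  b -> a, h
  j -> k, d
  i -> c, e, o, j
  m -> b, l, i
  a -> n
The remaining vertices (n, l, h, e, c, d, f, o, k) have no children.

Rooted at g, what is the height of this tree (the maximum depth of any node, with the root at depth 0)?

A deepest node is d, reached by g – m – i – j – d.
That path has 4 edges, so the height is 4.

4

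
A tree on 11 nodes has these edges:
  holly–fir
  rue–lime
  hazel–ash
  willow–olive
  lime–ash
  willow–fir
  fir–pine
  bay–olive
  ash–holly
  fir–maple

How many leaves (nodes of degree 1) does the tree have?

5

Exactly 5 nodes have a single neighbour: bay, hazel, maple, pine, rue.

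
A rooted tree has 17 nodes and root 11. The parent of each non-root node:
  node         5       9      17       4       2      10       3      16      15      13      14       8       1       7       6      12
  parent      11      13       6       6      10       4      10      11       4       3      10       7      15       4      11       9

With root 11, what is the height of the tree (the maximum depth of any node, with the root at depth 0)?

12 sits deepest: 11 → 6 → 4 → 10 → 3 → 13 → 9 → 12 — 7 edges from the root.

7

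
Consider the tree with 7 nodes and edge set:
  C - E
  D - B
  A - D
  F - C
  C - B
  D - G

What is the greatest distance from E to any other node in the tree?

The node farthest from E is A (G also at distance 4), via E–C–B–D–A — 4 edges.

4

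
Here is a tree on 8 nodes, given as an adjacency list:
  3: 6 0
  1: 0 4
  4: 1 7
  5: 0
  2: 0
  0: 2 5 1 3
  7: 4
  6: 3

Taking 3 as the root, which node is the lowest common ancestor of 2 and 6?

2's ancestor chain is 2, 0, 3 and 6's is 6, 3; they first meet at 3.

3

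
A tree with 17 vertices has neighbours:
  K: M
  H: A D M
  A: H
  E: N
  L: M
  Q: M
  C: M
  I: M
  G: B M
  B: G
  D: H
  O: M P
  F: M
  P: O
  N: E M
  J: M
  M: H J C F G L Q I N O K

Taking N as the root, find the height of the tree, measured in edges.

3

The longest root-to-leaf path is N–M–H–D (3 edges).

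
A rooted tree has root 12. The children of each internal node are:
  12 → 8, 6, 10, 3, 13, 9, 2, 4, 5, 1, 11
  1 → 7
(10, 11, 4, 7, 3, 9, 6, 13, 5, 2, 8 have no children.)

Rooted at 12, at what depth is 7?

2

Path from 12 to 7: 12 → 1 → 7, which has 2 edges.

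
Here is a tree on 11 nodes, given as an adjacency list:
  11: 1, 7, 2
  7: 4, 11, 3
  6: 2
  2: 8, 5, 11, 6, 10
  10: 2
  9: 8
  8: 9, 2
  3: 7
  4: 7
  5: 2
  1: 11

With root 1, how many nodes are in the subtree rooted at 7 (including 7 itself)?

Descendants of 7 (including itself): 7, 4, 3. That's 3.

3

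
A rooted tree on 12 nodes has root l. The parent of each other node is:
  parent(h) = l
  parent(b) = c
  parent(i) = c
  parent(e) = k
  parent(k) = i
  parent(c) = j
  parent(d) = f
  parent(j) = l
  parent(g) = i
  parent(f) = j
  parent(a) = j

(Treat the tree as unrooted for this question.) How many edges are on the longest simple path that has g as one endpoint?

5

The node farthest from g is d (h also at distance 5), via g-i-c-j-f-d — 5 edges.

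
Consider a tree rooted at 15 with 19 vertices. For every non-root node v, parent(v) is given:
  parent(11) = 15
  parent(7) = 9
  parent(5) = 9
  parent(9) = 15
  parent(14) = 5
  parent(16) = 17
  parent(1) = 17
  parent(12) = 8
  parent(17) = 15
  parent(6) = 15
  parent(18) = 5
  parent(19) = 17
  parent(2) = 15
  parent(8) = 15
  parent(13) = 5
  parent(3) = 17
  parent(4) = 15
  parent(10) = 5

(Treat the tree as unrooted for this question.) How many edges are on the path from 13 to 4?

4

Walking from 13: 13 – 5 – 9 – 15 – 4. Length 4.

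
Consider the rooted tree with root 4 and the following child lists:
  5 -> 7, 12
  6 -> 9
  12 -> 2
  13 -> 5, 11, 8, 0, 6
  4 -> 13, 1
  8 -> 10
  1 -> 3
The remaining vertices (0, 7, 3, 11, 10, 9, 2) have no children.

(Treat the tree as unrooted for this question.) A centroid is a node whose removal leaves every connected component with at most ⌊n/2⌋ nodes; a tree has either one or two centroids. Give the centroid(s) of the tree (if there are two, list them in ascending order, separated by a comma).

Removing 13 splits the tree into components of sizes 4, 3, 2, 2, 1, 1; the largest is 4 ≤ ⌊14/2⌋ = 7.
No neighbour of 13 does as well, so 13 is the unique centroid.

13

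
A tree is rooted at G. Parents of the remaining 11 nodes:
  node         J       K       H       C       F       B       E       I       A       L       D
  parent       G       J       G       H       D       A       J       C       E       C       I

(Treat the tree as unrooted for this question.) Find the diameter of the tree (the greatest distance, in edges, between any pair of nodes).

9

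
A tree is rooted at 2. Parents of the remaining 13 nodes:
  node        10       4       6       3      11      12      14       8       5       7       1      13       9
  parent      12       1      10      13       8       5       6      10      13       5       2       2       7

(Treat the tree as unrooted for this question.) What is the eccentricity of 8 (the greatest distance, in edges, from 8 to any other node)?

Distances from 8 peak at 7, attained at 4.
8-10-12-5-13-2-1-4

7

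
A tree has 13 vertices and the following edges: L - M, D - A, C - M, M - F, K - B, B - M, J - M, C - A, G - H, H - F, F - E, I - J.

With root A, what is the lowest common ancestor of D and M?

A

Path D→root: D A; path M→root: M C A.
First common node: A.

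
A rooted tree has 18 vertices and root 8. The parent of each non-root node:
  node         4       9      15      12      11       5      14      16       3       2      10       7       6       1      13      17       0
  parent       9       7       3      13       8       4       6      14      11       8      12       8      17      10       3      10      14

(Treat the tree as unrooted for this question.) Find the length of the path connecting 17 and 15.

The path is 17 – 10 – 12 – 13 – 3 – 15, which has 5 edges.

5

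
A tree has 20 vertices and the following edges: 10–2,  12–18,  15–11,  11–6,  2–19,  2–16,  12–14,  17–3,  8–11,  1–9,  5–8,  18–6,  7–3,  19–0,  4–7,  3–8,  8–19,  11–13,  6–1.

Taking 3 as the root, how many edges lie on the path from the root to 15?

3

Path from 3 to 15: 3 – 8 – 11 – 15, which has 3 edges.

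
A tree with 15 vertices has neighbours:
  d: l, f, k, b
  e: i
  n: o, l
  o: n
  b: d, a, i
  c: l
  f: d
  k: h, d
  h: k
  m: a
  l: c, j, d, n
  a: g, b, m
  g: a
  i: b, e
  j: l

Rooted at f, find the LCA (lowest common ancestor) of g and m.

Path g→root: g a b d f; path m→root: m a b d f.
First common node: a.

a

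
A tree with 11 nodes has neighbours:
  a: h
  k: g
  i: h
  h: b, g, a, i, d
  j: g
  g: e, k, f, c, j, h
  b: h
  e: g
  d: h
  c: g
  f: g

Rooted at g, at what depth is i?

2

Path from g to i: g – h – i, which has 2 edges.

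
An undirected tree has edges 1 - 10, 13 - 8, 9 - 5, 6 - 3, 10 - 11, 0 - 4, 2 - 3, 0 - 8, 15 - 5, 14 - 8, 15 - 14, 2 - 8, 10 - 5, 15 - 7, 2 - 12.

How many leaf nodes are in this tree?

8

Exactly 8 nodes have a single neighbour: 1, 4, 6, 7, 9, 11, 12, 13.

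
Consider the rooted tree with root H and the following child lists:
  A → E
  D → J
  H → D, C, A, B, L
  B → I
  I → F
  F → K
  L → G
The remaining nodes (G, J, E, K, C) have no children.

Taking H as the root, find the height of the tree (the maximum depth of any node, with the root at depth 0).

4

A deepest node is K, reached by H-B-I-F-K.
That path has 4 edges, so the height is 4.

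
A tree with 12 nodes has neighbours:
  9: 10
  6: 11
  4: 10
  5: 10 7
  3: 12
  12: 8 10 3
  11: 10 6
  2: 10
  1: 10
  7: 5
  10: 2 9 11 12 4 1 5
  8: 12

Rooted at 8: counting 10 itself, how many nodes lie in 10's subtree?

9

Descendants of 10 (including itself): 10, 2, 1, 11, 9, 5, 4, 6, 7. That's 9.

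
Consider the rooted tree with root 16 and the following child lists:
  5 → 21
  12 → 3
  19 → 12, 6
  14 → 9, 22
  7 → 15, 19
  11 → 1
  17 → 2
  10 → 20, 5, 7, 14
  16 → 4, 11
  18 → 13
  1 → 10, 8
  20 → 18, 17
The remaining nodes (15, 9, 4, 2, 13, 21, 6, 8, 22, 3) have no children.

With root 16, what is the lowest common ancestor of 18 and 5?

Path 18→root: 18 20 10 1 11 16; path 5→root: 5 10 1 11 16.
First common node: 10.

10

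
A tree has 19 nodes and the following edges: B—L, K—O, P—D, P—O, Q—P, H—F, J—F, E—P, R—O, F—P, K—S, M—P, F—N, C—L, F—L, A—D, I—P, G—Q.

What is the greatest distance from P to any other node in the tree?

The node farthest from P is S (C, B also at distance 3), via P–O–K–S — 3 edges.

3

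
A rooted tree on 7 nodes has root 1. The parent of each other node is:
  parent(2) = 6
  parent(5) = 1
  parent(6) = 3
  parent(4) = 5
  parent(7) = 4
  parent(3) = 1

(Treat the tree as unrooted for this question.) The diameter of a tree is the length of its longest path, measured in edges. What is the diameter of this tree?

BFS from 2 reaches 7 last, at distance 6; BFS from 7 confirms no node is farther.
Path: 2–6–3–1–5–4–7.

6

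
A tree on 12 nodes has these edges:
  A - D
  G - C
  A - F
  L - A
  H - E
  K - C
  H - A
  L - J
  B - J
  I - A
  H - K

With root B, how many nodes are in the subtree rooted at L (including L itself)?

10

Descendants of L (including itself): L, A, H, F, I, D, K, E, C, G. That's 10.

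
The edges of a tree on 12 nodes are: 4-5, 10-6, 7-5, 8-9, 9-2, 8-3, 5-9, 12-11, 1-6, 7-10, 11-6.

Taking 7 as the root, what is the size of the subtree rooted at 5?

6

Descendants of 5 (including itself): 5, 9, 4, 8, 2, 3. That's 6.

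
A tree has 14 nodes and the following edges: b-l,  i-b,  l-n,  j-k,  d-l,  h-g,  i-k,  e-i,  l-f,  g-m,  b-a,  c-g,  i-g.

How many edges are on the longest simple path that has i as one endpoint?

Distances from i peak at 3, attained at f (n, d also at distance 3).
i–b–l–f

3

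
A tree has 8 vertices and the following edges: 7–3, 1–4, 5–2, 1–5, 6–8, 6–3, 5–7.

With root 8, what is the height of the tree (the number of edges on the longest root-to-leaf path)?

6

The longest root-to-leaf path is 8 – 6 – 3 – 7 – 5 – 1 – 4 (6 edges).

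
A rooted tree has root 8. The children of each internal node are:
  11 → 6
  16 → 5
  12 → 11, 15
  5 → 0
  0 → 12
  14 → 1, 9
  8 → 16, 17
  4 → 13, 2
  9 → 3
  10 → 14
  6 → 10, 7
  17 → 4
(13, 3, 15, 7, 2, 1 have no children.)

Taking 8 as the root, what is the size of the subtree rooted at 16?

The subtree rooted at 16 contains: 16, 5, 0, 12, 11, 15, 6, 10, 7, 14, 9, 1, 3 — 13 nodes.

13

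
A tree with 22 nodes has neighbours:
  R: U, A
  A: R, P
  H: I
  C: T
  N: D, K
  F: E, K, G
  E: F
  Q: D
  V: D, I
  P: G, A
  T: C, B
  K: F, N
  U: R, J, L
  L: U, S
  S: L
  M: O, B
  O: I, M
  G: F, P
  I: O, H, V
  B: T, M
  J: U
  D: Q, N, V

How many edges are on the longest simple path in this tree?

Starting from C, a farthest node is S at distance 17.
One longest path: C – T – B – M – O – I – V – D – N – K – F – G – P – A – R – U – L – S.
So the diameter is 17.

17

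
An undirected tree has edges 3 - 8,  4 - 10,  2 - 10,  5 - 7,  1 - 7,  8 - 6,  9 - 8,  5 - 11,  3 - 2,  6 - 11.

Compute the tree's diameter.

9

A longest path is 1–7–5–11–6–8–3–2–10–4, with 9 edges.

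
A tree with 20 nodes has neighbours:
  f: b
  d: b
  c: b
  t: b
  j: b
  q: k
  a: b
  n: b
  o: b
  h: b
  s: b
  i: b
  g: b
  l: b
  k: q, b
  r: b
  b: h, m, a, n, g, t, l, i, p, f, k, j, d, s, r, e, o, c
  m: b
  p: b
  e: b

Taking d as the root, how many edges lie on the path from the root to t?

2

Climbing from t to the root: t – b – d. That's 2 steps.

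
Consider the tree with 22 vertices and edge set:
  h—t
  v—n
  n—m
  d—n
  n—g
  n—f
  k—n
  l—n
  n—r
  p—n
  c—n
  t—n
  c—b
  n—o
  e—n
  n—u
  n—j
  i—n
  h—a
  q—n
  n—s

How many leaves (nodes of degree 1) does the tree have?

18

The leaves are a, b, d, e, f, g, i, j, k, l, m, o, p, q, r, s, u, v.
That is 18 leaves.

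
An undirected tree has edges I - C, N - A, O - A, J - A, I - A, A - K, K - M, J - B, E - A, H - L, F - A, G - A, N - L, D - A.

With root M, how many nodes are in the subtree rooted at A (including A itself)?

13

Descendants of A (including itself): A, I, J, N, D, G, F, O, E, C, B, L, H. That's 13.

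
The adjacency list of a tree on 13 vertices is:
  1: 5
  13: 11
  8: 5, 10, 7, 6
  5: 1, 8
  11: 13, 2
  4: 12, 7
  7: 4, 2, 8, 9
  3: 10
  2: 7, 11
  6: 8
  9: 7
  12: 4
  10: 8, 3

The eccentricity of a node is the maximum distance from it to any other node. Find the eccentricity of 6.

5

The node farthest from 6 is 13, via 6-8-7-2-11-13 — 5 edges.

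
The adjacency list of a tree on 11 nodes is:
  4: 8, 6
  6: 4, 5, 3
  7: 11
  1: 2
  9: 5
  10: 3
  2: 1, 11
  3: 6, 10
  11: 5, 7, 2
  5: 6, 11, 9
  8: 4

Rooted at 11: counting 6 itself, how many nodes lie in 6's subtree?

5

Descendants of 6 (including itself): 6, 3, 4, 10, 8. That's 5.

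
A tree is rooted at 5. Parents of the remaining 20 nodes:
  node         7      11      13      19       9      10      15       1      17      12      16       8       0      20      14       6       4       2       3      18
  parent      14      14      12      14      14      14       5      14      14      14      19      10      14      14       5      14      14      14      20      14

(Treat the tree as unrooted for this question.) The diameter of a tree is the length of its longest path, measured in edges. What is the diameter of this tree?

4

Starting from 15, a farthest node is 3 at distance 4.
One longest path: 15 - 5 - 14 - 20 - 3.
So the diameter is 4.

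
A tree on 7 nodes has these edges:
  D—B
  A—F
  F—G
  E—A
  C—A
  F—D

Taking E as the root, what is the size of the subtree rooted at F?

4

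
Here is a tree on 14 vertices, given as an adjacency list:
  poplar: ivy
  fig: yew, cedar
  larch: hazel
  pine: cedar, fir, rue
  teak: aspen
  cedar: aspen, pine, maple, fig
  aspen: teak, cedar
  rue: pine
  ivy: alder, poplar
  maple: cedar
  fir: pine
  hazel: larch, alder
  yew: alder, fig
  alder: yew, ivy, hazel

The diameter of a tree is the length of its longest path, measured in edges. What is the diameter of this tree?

7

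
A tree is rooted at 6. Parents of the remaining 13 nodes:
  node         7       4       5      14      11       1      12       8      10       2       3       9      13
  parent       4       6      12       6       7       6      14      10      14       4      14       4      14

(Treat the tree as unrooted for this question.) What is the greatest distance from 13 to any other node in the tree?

A farthest node from 13 is 11.
The path 13-14-6-4-7-11 has 5 edges.

5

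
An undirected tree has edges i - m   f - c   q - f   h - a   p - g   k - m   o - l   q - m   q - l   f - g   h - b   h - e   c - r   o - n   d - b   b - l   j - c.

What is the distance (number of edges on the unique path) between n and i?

Walking from n: n–o–l–q–m–i. Length 5.

5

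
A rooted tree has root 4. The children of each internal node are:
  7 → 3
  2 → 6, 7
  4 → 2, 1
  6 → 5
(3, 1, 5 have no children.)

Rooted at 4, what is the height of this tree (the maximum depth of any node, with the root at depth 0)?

3 sits deepest: 4-2-7-3 — 3 edges from the root.

3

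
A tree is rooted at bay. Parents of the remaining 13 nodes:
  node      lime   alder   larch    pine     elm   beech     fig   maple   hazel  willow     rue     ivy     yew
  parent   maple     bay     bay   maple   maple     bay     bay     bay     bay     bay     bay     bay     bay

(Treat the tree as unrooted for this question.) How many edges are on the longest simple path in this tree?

3

Starting from lime, a farthest node is yew at distance 3.
One longest path: lime-maple-bay-yew.
So the diameter is 3.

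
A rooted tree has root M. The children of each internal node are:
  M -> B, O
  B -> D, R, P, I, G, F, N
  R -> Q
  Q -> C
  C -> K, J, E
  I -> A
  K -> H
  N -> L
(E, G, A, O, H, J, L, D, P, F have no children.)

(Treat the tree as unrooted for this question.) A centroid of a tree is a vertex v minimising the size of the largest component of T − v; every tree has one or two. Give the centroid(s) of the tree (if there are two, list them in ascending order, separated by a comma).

B

If B is removed the pieces have sizes 7, 2, 2, 2, 1, 1, 1, 1, all ≤ ⌊18/2⌋ = 9.
Every other node leaves some component of size > 9, so the centroid is unique.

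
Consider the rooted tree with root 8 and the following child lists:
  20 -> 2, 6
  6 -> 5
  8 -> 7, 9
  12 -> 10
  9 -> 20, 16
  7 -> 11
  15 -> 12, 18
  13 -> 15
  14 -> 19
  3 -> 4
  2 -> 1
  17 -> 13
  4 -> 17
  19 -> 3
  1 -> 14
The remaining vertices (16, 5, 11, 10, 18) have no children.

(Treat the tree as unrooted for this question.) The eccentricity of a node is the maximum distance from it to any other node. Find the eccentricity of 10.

15

Distances from 10 peak at 15, attained at 11.
10-12-15-13-17-4-3-19-14-1-2-20-9-8-7-11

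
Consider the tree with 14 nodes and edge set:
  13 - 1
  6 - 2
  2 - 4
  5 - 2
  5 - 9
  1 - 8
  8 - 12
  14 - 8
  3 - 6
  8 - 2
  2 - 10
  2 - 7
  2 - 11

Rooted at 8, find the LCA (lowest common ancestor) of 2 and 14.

Ancestors of 2 (toward the root): 2, 8.
Ancestors of 14: 14, 8.
The deepest node appearing in both lists is 8.

8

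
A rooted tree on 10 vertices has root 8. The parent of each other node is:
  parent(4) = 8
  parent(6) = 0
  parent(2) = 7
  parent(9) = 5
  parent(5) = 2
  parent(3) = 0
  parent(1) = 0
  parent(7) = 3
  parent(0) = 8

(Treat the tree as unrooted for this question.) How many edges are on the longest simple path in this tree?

7

A longest path is 9-5-2-7-3-0-8-4, with 7 edges.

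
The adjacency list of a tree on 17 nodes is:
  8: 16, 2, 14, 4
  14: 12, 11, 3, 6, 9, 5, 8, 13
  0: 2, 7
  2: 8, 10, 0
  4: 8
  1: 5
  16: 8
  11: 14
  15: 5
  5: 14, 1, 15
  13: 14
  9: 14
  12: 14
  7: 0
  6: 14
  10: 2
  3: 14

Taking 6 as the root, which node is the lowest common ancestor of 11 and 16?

Path 11→root: 11 14 6; path 16→root: 16 8 14 6.
First common node: 14.

14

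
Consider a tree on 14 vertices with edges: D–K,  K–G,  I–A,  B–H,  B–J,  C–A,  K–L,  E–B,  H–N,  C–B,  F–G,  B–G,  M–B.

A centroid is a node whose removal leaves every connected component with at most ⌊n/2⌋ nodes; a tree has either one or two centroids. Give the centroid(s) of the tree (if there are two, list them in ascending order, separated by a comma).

Removing B splits the tree into components of sizes 5, 3, 2, 1, 1, 1; the largest is 5 ≤ ⌊14/2⌋ = 7.
Every other node leaves some component of size > 7, so the centroid is unique.

B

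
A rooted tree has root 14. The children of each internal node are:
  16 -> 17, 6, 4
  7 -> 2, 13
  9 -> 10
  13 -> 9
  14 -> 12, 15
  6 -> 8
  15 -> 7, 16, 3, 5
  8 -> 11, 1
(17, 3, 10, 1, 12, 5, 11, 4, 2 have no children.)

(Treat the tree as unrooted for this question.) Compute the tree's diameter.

8

A longest path is 10 – 9 – 13 – 7 – 15 – 16 – 6 – 8 – 1, with 8 edges.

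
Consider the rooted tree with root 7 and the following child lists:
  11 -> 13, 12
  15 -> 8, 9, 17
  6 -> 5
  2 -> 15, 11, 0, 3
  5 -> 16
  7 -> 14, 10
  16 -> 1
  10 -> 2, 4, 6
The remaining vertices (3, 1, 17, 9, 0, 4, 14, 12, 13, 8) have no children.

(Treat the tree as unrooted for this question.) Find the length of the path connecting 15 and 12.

3

The path is 15 - 2 - 11 - 12, which has 3 edges.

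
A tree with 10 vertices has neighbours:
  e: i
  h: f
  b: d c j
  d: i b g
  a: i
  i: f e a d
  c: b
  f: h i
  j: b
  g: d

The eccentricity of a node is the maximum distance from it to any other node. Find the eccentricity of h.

Distances from h peak at 5, attained at j (c also at distance 5).
h-f-i-d-b-j

5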